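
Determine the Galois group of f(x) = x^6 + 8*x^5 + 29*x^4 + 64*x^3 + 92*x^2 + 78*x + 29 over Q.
The polynomial f is an irreducible sextic over Q, so G = Gal(f/Q) is one of the 16 transitive subgroups 6T1, ..., 6T16 of S_6. The discriminant of f is -1075648, which is not a perfect square, so G is not contained in A_6. The transitive groups of degree 6 not contained in A_6 are: C_6 (6T1, order 6), S_3 (6T2, order 6), D_6 (6T3, order 12), C_3 x S_3 (6T5, order 18), A_4 x C_2 (6T6, order 24), S_4 (6T8, order 24), S_3 x S_3 (6T9, order 36), S_4 x C_2 (6T11, order 48), (S_3 x S_3) : C_2 (6T13, order 72), PGL(2,5) (6T14, order 120), S_6 (6T16, order 720). By Dedekind's theorem, for a prime p not dividing disc(f) the degrees of the irreducible factors of f mod p form the cycle type of an element of G. Factoring f modulo the 37 such primes p <= 167 (skipping 2, 7, which divide the discriminant), each new pattern first appears at: mod 3: f = (x^6 + 2x^5 + 2x^4 + x^3 + 2x^2 + 2), pattern 6; mod 11: f = (x^3 + 2x^2 + 8x + 6)(x^3 + 6x^2 + 9x + 3), pattern 3+3; mod 13: f = (x^2 + 8)(x^2 + 10x + 6)(x^2 + 11x + 9), pattern 2+2+2; mod 29: f = (x)(x + 3)(x + 10)(x + 16)(x + 18)(x + 19), pattern 1+1+1+1+1+1. No other pattern occurs in this range, so the set of observed cycle types is {6, 3+3, 2+2+2, 1+1+1+1+1+1}. The candidates containing elements of all these cycle types are C_6 (6T1) of order 6, D_6 (6T3) of order 12, C_3 x S_3 (6T5) of order 18, A_4 x C_2 (6T6) of order 24, S_3 x S_3 (6T9) of order 36, S_4 x C_2 (6T11) of order 48, (S_3 x S_3) : C_2 (6T13) of order 72, PGL(2,5) (6T14) of order 120, S_6 (6T16) of order 720; the others are excluded. The observed types are precisely the cycle types that occur in C_6 (6T1). Each of the other remaining candidates has further cycle types, and by the Chebotarev density theorem the matching factorization patterns would occur for a proportion of primes equal to their share of the group: D_6 (6T3) additionally contains elements of type 2+2+1+1 (3 of its 12 elements, about 25% of primes); C_3 x S_3 (6T5) additionally contains elements of type 3+1+1+1 (4 of its 18 elements, about 22% of primes); A_4 x C_2 (6T6) additionally contains elements of type 2+2+1+1, 2+1+1+1+1 (6 of its 24 elements, about 25% of primes); S_3 x S_3 (6T9) additionally contains elements of type 3+1+1+1, 2+2+1+1 (13 of its 36 elements, about 36% of primes); S_4 x C_2 (6T11) additionally contains elements of type 4+2, 4+1+1, 2+2+1+1, 2+1+1+1+1 (24 of its 48 elements, about 50% of primes); (S_3 x S_3) : C_2 (6T13) additionally contains elements of type 4+2, 3+2+1, 3+1+1+1, 2+2+1+1, 2+1+1+1+1 (49 of its 72 elements, about 68% of primes); PGL(2,5) (6T14) additionally contains elements of type 5+1, 4+1+1, 2+2+1+1 (69 of its 120 elements, about 58% of primes); S_6 (6T16) additionally contains elements of type 5+1, 4+2, 4+1+1, 3+2+1, 3+1+1+1, 2+2+1+1, 2+1+1+1+1 (544 of its 720 elements, about 76% of primes). None of the 37 primes tested shows any such pattern (for each of these groups the chance of that is below 10^-4), which rules them out. Hence G = C_6 (6T1), of order 6.

C_6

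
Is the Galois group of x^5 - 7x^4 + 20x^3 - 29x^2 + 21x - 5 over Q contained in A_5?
The polynomial is irreducible of degree 5 over Q. Its discriminant is 2209 = 47^2, a perfect square. A Galois group lies in the alternating group exactly when the discriminant is a square in Q, so the Galois group (D_5) is contained in A_5.

Yes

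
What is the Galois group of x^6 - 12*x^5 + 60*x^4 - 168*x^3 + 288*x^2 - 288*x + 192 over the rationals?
6T1: C_6

The polynomial f is an irreducible sextic over Q, so G = Gal(f/Q) is one of the 16 transitive subgroups 6T1, ..., 6T16 of S_6. The discriminant of f is -21134460321792, which is not a perfect square, so G is not contained in A_6. The transitive groups of degree 6 not contained in A_6 are: C_6 (6T1, order 6), S_3 (6T2, order 6), D_6 (6T3, order 12), C_3 x S_3 (6T5, order 18), A_4 x C_2 (6T6, order 24), S_4 (6T8, order 24), S_3 x S_3 (6T9, order 36), S_4 x C_2 (6T11, order 48), (S_3 x S_3) : C_2 (6T13, order 72), PGL(2,5) (6T14, order 120), S_6 (6T16, order 720). By Dedekind's theorem, for a prime p not dividing disc(f) the degrees of the irreducible factors of f mod p form the cycle type of an element of G. Factoring f modulo the 37 such primes p <= 167 (skipping 2, 3, which divide the discriminant), each new pattern first appears at: mod 5: f = (x^6 + 3x^5 + 2x^3 + 3x^2 + 2x + 2), pattern 6; mod 7: f = (x^3 + x^2 + 5x + 1)(x^3 + x^2 + 5x + 3), pattern 3+3; mod 17: f = (x^2 + 5x + 7)(x^2 + 7x + 3)(x^2 + 10x + 14), pattern 2+2+2; mod 19: f = (x + 6)(x + 8)(x + 10)(x + 11)(x + 13)(x + 16), pattern 1+1+1+1+1+1. No other pattern occurs in this range, so the set of observed cycle types is {6, 3+3, 2+2+2, 1+1+1+1+1+1}. The candidates containing elements of all these cycle types are C_6 (6T1) of order 6, D_6 (6T3) of order 12, C_3 x S_3 (6T5) of order 18, A_4 x C_2 (6T6) of order 24, S_3 x S_3 (6T9) of order 36, S_4 x C_2 (6T11) of order 48, (S_3 x S_3) : C_2 (6T13) of order 72, PGL(2,5) (6T14) of order 120, S_6 (6T16) of order 720; the others are excluded. The observed types are precisely the cycle types that occur in C_6 (6T1). Each of the other remaining candidates has further cycle types, and by the Chebotarev density theorem the matching factorization patterns would occur for a proportion of primes equal to their share of the group: D_6 (6T3) additionally contains elements of type 2+2+1+1 (3 of its 12 elements, about 25% of primes); C_3 x S_3 (6T5) additionally contains elements of type 3+1+1+1 (4 of its 18 elements, about 22% of primes); A_4 x C_2 (6T6) additionally contains elements of type 2+2+1+1, 2+1+1+1+1 (6 of its 24 elements, about 25% of primes); S_3 x S_3 (6T9) additionally contains elements of type 3+1+1+1, 2+2+1+1 (13 of its 36 elements, about 36% of primes); S_4 x C_2 (6T11) additionally contains elements of type 4+2, 4+1+1, 2+2+1+1, 2+1+1+1+1 (24 of its 48 elements, about 50% of primes); (S_3 x S_3) : C_2 (6T13) additionally contains elements of type 4+2, 3+2+1, 3+1+1+1, 2+2+1+1, 2+1+1+1+1 (49 of its 72 elements, about 68% of primes); PGL(2,5) (6T14) additionally contains elements of type 5+1, 4+1+1, 2+2+1+1 (69 of its 120 elements, about 58% of primes); S_6 (6T16) additionally contains elements of type 5+1, 4+2, 4+1+1, 3+2+1, 3+1+1+1, 2+2+1+1, 2+1+1+1+1 (544 of its 720 elements, about 76% of primes). None of the 37 primes tested shows any such pattern (for each of these groups the chance of that is below 10^-4), which rules them out. Hence G = C_6 (6T1), of order 6.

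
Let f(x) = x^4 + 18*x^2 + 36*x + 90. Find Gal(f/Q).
V_4, the Klein four-group

The polynomial is an irreducible quartic over Q and its discriminant is 228614400 = 15120^2, a perfect square, so the Galois group is contained in A_4. The resolvent cubic y^3 - 18*y^2 - 360*y + 5184 splits completely over Q, which gives the Klein four-group V_4.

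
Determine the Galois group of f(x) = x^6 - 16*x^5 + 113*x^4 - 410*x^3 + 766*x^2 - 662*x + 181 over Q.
The polynomial f is an irreducible sextic over Q, so G = Gal(f/Q) is one of the 16 transitive subgroups 6T1, ..., 6T16 of S_6. The discriminant of f is 3124155230784 = 1767528^2, a perfect square, so G is contained in A_6. The transitive groups of degree 6 contained in A_6 are: A_4 (6T4, order 12), S_4 (6T7, order 24), (C_3 x C_3) : C_4 (6T10, order 36), PSL(2,5) (6T12, order 60), A_6 (6T15, order 360). By Dedekind's theorem, for a prime p not dividing disc(f) the degrees of the irreducible factors of f mod p form the cycle type of an element of G. Factoring f modulo the 33 such primes p <= 151 (skipping 2, 3, 7, which divide the discriminant), each new pattern first appears at: mod 5: f = (x^3 + 2x + 1)(x^3 + 4x^2 + x + 1), pattern 3+3; mod 13: f = (x + 7)(x + 10)(x^2 + 5)(x^2 + 6x + 1), pattern 2+2+1+1. No other pattern occurs in this range, so the set of observed cycle types is {3+3, 2+2+1+1}. The candidates containing elements of all these cycle types are A_4 (6T4) of order 12, S_4 (6T7) of order 24, (C_3 x C_3) : C_4 (6T10) of order 36, PSL(2,5) (6T12) of order 60, A_6 (6T15) of order 360; the others are excluded. The observed types are precisely the cycle types that occur in A_4 (6T4) (apart from the identity). Each of the other remaining candidates has further cycle types, and by the Chebotarev density theorem the matching factorization patterns would occur for a proportion of primes equal to their share of the group: S_4 (6T7) additionally contains elements of type 4+2 (6 of its 24 elements, about 25% of primes); (C_3 x C_3) : C_4 (6T10) additionally contains elements of type 4+2, 3+1+1+1 (22 of its 36 elements, about 61% of primes); PSL(2,5) (6T12) additionally contains elements of type 5+1 (24 of its 60 elements, about 40% of primes); A_6 (6T15) additionally contains elements of type 5+1, 4+2, 3+1+1+1 (274 of its 360 elements, about 76% of primes). None of the 33 primes tested shows any such pattern (for each of these groups the chance of that is below 10^-4), which rules them out. Hence G = A_4 (6T4), of order 12.

A_4 (order 12)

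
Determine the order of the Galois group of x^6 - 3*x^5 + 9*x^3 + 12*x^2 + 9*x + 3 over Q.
6

The degree of the splitting field over Q equals the order of the Galois group, so first determine the group. The polynomial f is an irreducible sextic over Q, so G = Gal(f/Q) is one of the 16 transitive subgroups 6T1, ..., 6T16 of S_6. The discriminant of f is -67744512, which is not a perfect square, so G is not contained in A_6. The transitive groups of degree 6 not contained in A_6 are: C_6 (6T1, order 6), S_3 (6T2, order 6), D_6 (6T3, order 12), C_3 x S_3 (6T5, order 18), A_4 x C_2 (6T6, order 24), S_4 (6T8, order 24), S_3 x S_3 (6T9, order 36), S_4 x C_2 (6T11, order 48), (S_3 x S_3) : C_2 (6T13, order 72), PGL(2,5) (6T14, order 120), S_6 (6T16, order 720). By Dedekind's theorem, for a prime p not dividing disc(f) the degrees of the irreducible factors of f mod p form the cycle type of an element of G. Factoring f modulo the 23 such primes p <= 101 (skipping 2, 3, 11, which divide the discriminant), each new pattern first appears at: mod 5: f = (x^2 + 3)(x^2 + 3x + 3)(x^2 + 4x + 2), pattern 2+2+2; mod 7: f = (x^3 + x^2 + 6x + 5)(x^3 + 3x^2 + 5x + 2), pattern 3+3; mod 31: f = (x + 13)(x + 14)(x + 16)(x + 23)(x + 25)(x + 30), pattern 1+1+1+1+1+1. No other pattern occurs in this range, so the set of observed cycle types is {2+2+2, 3+3, 1+1+1+1+1+1}. The candidates containing elements of all these cycle types are C_6 (6T1) of order 6, S_3 (6T2) of order 6, D_6 (6T3) of order 12, C_3 x S_3 (6T5) of order 18, A_4 x C_2 (6T6) of order 24, S_4 (6T8) of order 24, S_3 x S_3 (6T9) of order 36, S_4 x C_2 (6T11) of order 48, (S_3 x S_3) : C_2 (6T13) of order 72, PGL(2,5) (6T14) of order 120, S_6 (6T16) of order 720; the others are excluded. The observed types are precisely the cycle types that occur in S_3 (6T2). Each of the other remaining candidates has further cycle types, and by the Chebotarev density theorem the matching factorization patterns would occur for a proportion of primes equal to their share of the group: C_6 (6T1) additionally contains elements of type 6 (2 of its 6 elements, about 33% of primes); D_6 (6T3) additionally contains elements of type 6, 2+2+1+1 (5 of its 12 elements, about 42% of primes); C_3 x S_3 (6T5) additionally contains elements of type 6, 3+1+1+1 (10 of its 18 elements, about 56% of primes); A_4 x C_2 (6T6) additionally contains elements of type 6, 2+2+1+1, 2+1+1+1+1 (14 of its 24 elements, about 58% of primes); S_4 (6T8) additionally contains elements of type 4+1+1, 2+2+1+1 (9 of its 24 elements, about 38% of primes); S_3 x S_3 (6T9) additionally contains elements of type 6, 3+1+1+1, 2+2+1+1 (25 of its 36 elements, about 69% of primes); S_4 x C_2 (6T11) additionally contains elements of type 6, 4+2, 4+1+1, 2+2+1+1, 2+1+1+1+1 (32 of its 48 elements, about 67% of primes); (S_3 x S_3) : C_2 (6T13) additionally contains elements of type 6, 4+2, 3+2+1, 3+1+1+1, 2+2+1+1, 2+1+1+1+1 (61 of its 72 elements, about 85% of primes); PGL(2,5) (6T14) additionally contains elements of type 6, 5+1, 4+1+1, 2+2+1+1 (89 of its 120 elements, about 74% of primes); S_6 (6T16) additionally contains elements of type 6, 5+1, 4+2, 4+1+1, 3+2+1, 3+1+1+1, 2+2+1+1, 2+1+1+1+1 (664 of its 720 elements, about 92% of primes). None of the 23 primes tested shows any such pattern (for each of these groups the chance of that is below 10^-4), which rules them out. Hence G = S_3 (6T2), of order 6. The Galois group S_3 (6T2) has order 6, so the splitting field has degree 6 over Q.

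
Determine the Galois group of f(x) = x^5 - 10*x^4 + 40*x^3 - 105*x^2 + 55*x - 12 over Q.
F_20 (also written F20)

The polynomial f is an irreducible quintic over Q, so G = Gal(f/Q) is a transitive subgroup of S_5: one of C_5 (5T1, order 5), D_5 (5T2, order 10), F_20 (5T3, order 20), A_5 (5T4, order 60) or S_5 (5T5, order 120). The discriminant of f is 237892578125, which is not a perfect square, so G is not contained in A_5. The transitive groups of degree 5 not contained in A_5 are: F_20 (5T3, order 20), S_5 (5T5, order 120). By Dedekind's theorem, for a prime p not dividing disc(f) the degrees of the irreducible factors of f mod p form the cycle type of an element of G. Factoring f modulo the 18 such primes p <= 67 (skipping 5, which divides the discriminant), each new pattern first appears at: mod 2: f = (x)(x^4 + x + 1), pattern 4+1; mod 11: f = (x^5 + x^4 + 7x^3 + 5x^2 + 10), pattern 5; mod 19: f = (x + 4)(x^2 + 7x + 9)(x^2 + 17x + 6), pattern 2+2+1; mod 31: f = (x + 2)(x + 3)(x + 20)(x + 28)(x + 30), pattern 1+1+1+1+1. No other pattern occurs in this range, so the set of observed cycle types is {4+1, 5, 2+2+1, 1+1+1+1+1}. The candidates containing elements of all these cycle types are F_20 (5T3) of order 20, S_5 (5T5) of order 120; the others are excluded. The observed types are precisely the cycle types that occur in F_20 (5T3). Each of the other remaining candidates has further cycle types, and by the Chebotarev density theorem the matching factorization patterns would occur for a proportion of primes equal to their share of the group: S_5 (5T5) additionally contains elements of type 3+2, 3+1+1, 2+1+1+1 (50 of its 120 elements, about 42% of primes). None of the 18 primes tested shows any such pattern (for each of these groups the chance of that is below 10^-4), which rules them out. Hence G = F_20 (5T3), of order 20.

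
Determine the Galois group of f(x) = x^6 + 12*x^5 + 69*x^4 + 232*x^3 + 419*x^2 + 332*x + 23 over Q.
The polynomial f is an irreducible sextic over Q, so G = Gal(f/Q) is one of the 16 transitive subgroups 6T1, ..., 6T16 of S_6. The discriminant of f is 870211913777152, which is not a perfect square, so G is not contained in A_6. The transitive groups of degree 6 not contained in A_6 are: C_6 (6T1, order 6), S_3 (6T2, order 6), D_6 (6T3, order 12), C_3 x S_3 (6T5, order 18), A_4 x C_2 (6T6, order 24), S_4 (6T8, order 24), S_3 x S_3 (6T9, order 36), S_4 x C_2 (6T11, order 48), (S_3 x S_3) : C_2 (6T13, order 72), PGL(2,5) (6T14, order 120), S_6 (6T16, order 720). By Dedekind's theorem, for a prime p not dividing disc(f) the degrees of the irreducible factors of f mod p form the cycle type of an element of G. Factoring f modulo the 22 such primes p <= 89 (skipping 2, 37, which divide the discriminant), each new pattern first appears at: mod 3: f = (x^3 + x^2 + 2)(x^3 + 2x^2 + x + 1), pattern 3+3; mod 5: f = (x^2 + x + 1)(x^2 + 2x + 3)(x^2 + 4x + 1), pattern 2+2+2; mod 17: f = (x + 5)(x + 16)(x^4 + 8x^3 + 8x^2 + 2x + 9), pattern 4+1+1; mod 67: f = (x + 11)(x + 60)(x^2 + 4x + 2)(x^2 + 4x + 29), pattern 2+2+1+1. No other pattern occurs in this range, so the set of observed cycle types is {3+3, 2+2+2, 4+1+1, 2+2+1+1}. The candidates containing elements of all these cycle types are S_4 (6T8) of order 24, S_4 x C_2 (6T11) of order 48, PGL(2,5) (6T14) of order 120, S_6 (6T16) of order 720; the others are excluded. The observed types are precisely the cycle types that occur in S_4 (6T8) (apart from the identity). Each of the other remaining candidates has further cycle types, and by the Chebotarev density theorem the matching factorization patterns would occur for a proportion of primes equal to their share of the group: S_4 x C_2 (6T11) additionally contains elements of type 6, 4+2, 2+1+1+1+1 (17 of its 48 elements, about 35% of primes); PGL(2,5) (6T14) additionally contains elements of type 6, 5+1 (44 of its 120 elements, about 37% of primes); S_6 (6T16) additionally contains elements of type 6, 5+1, 4+2, 3+2+1, 3+1+1+1, 2+1+1+1+1 (529 of its 720 elements, about 73% of primes). None of the 22 primes tested shows any such pattern (for each of these groups the chance of that is below 10^-4), which rules them out. Hence G = S_4 (6T8), of order 24.

S_4, S_4(6c), the S_4-action on 6 points not in A_6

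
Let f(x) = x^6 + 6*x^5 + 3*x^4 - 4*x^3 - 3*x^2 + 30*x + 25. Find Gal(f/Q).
S_3 x S_3, the direct product S_3 x S_3 in its degree-6 action

The polynomial f is an irreducible sextic over Q, so G = Gal(f/Q) is one of the 16 transitive subgroups 6T1, ..., 6T16 of S_6. The discriminant of f is 32289945753600, which is not a perfect square, so G is not contained in A_6. The transitive groups of degree 6 not contained in A_6 are: C_6 (6T1, order 6), S_3 (6T2, order 6), D_6 (6T3, order 12), C_3 x S_3 (6T5, order 18), A_4 x C_2 (6T6, order 24), S_4 (6T8, order 24), S_3 x S_3 (6T9, order 36), S_4 x C_2 (6T11, order 48), (S_3 x S_3) : C_2 (6T13, order 72), PGL(2,5) (6T14, order 120), S_6 (6T16, order 720). By Dedekind's theorem, for a prime p not dividing disc(f) the degrees of the irreducible factors of f mod p form the cycle type of an element of G. Factoring f modulo the 14 such primes p <= 59 (skipping 2, 3, 5, which divide the discriminant), each new pattern first appears at: mod 7: f = (x^6 + 6x^5 + 3x^4 + 3x^3 + 4x^2 + 2x + 4), pattern 6; mod 19: f = (x + 2)(x + 5)(x + 15)(x^3 + 3x^2 + 12x + 16), pattern 3+1+1+1; mod 23: f = (x + 8)(x + 21)(x^2 + 5x + 20)(x^2 + 18x + 1), pattern 2+2+1+1; mod 31: f = (x^2 + 17x + 15)(x^2 + 24x + 25)(x^2 + 27x + 29), pattern 2+2+2; mod 43: f = (x^3 + 3x^2 + 18x + 36)(x^3 + 3x^2 + 19x + 21), pattern 3+3. No other pattern occurs in this range, so the set of observed cycle types is {6, 3+1+1+1, 2+2+1+1, 2+2+2, 3+3}. The candidates containing elements of all these cycle types are S_3 x S_3 (6T9) of order 36, (S_3 x S_3) : C_2 (6T13) of order 72, S_6 (6T16) of order 720; the others are excluded. The observed types are precisely the cycle types that occur in S_3 x S_3 (6T9) (apart from the identity). Each of the other remaining candidates has further cycle types, and by the Chebotarev density theorem the matching factorization patterns would occur for a proportion of primes equal to their share of the group: (S_3 x S_3) : C_2 (6T13) additionally contains elements of type 4+2, 3+2+1, 2+1+1+1+1 (36 of its 72 elements, about 50% of primes); S_6 (6T16) additionally contains elements of type 5+1, 4+2, 4+1+1, 3+2+1, 2+1+1+1+1 (459 of its 720 elements, about 64% of primes). None of the 14 primes tested shows any such pattern (for each of these groups the chance of that is below 10^-4), which rules them out. Hence G = S_3 x S_3 (6T9), of order 36.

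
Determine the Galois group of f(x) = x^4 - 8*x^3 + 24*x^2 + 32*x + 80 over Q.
A_4, the alternating group on 4 letters

The polynomial is an irreducible quartic over Q and its discriminant is 1358954496 = 36864^2, a perfect square, so the Galois group is contained in A_4. The resolvent cubic y^3 - 24*y^2 - 576*y + 1536 is irreducible over Q. An irreducible resolvent with square discriminant gives A_4.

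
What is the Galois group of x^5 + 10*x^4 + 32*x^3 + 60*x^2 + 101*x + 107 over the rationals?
S_5 (order 120)

The polynomial f is an irreducible quintic over Q, so G = Gal(f/Q) is a transitive subgroup of S_5: one of C_5 (5T1, order 5), D_5 (5T2, order 10), F_20 (5T3, order 20), A_5 (5T4, order 60) or S_5 (5T5, order 120). The discriminant of f is 55518595669, which is not a perfect square, so G is not contained in A_5. The transitive groups of degree 5 not contained in A_5 are: F_20 (5T3, order 20), S_5 (5T5, order 120). By Dedekind's theorem, for a prime p not dividing disc(f) the degrees of the irreducible factors of f mod p form the cycle type of an element of G. Factoring f modulo the first such prime p = 2, each new pattern first appears at: mod 2: f = (x^2 + x + 1)(x^3 + x^2 + 1), pattern 3+2. No other pattern occurs in this range, so the set of observed cycle types is {3+2}. Among the candidates above, the only group containing elements of all these cycle types is S_5 (5T5) — F_20 (5T3) lacks at least one of them. Hence G = S_5 (5T5), of order 120.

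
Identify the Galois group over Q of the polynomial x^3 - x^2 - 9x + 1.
3T1: C_3

The polynomial is an irreducible cubic over Q and its discriminant is 3136 = 56^2, a perfect square. For an irreducible cubic, a square discriminant forces the Galois group to be A_3, the cyclic group of order 3.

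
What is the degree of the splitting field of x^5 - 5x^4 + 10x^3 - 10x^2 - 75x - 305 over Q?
The degree of the splitting field over Q equals the order of the Galois group, so first determine the group. The polynomial f is an irreducible quintic over Q, so G = Gal(f/Q) is a transitive subgroup of S_5: one of C_5 (5T1, order 5), D_5 (5T2, order 10), F_20 (5T3, order 20), A_5 (5T4, order 60) or S_5 (5T5, order 120). The discriminant of f is 67108864000000 = 8192000^2, a perfect square, so G is contained in A_5. The transitive groups of degree 5 contained in A_5 are: C_5 (5T1, order 5), D_5 (5T2, order 10), A_5 (5T4, order 60). By Dedekind's theorem, for a prime p not dividing disc(f) the degrees of the irreducible factors of f mod p form the cycle type of an element of G. Factoring f modulo the 23 such primes p <= 97 (skipping 2, 5, which divide the discriminant), each new pattern first appears at: mod 3: f = (x + 2)(x^2 + 1)(x^2 + 2x + 2), pattern 2+2+1; mod 7: f = (x^5 + 2x^4 + 3x^3 + 4x^2 + 2x + 3), pattern 5. No other pattern occurs in this range, so the set of observed cycle types is {2+2+1, 5}. The candidates containing elements of all these cycle types are D_5 (5T2) of order 10, A_5 (5T4) of order 60; the others are excluded. The observed types are precisely the cycle types that occur in D_5 (5T2) (apart from the identity). Each of the other remaining candidates has further cycle types, and by the Chebotarev density theorem the matching factorization patterns would occur for a proportion of primes equal to their share of the group: A_5 (5T4) additionally contains elements of type 3+1+1 (20 of its 60 elements, about 33% of primes). None of the 23 primes tested shows any such pattern (for each of these groups the chance of that is below 10^-4), which rules them out. Hence G = D_5 (5T2), of order 10. The Galois group D_5 (5T2) has order 10, so the splitting field has degree 10 over Q.

10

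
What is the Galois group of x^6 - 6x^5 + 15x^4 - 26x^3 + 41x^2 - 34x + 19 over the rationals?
S_6, the symmetric group on 6 letters

The polynomial f is an irreducible sextic over Q, so G = Gal(f/Q) is one of the 16 transitive subgroups 6T1, ..., 6T16 of S_6. The discriminant of f is -34353504448, which is not a perfect square, so G is not contained in A_6. The transitive groups of degree 6 not contained in A_6 are: C_6 (6T1, order 6), S_3 (6T2, order 6), D_6 (6T3, order 12), C_3 x S_3 (6T5, order 18), A_4 x C_2 (6T6, order 24), S_4 (6T8, order 24), S_3 x S_3 (6T9, order 36), S_4 x C_2 (6T11, order 48), (S_3 x S_3) : C_2 (6T13, order 72), PGL(2,5) (6T14, order 120), S_6 (6T16, order 720). By Dedekind's theorem, for a prime p not dividing disc(f) the degrees of the irreducible factors of f mod p form the cycle type of an element of G. Factoring f modulo the 3 such primes p <= 7 (skipping 2, which divides the discriminant), each new pattern first appears at: mod 3: f = (x^6 + x^3 + 2x^2 + 2x + 1), pattern 6; mod 5: f = (x + 2)(x + 4)(x^4 + 3x^3 + 4x^2 + x + 3), pattern 4+1+1; mod 7: f = (x + 4)(x^2 + 2x + 5)(x^3 + 2x^2 + 4x + 2), pattern 3+2+1. No other pattern occurs in this range, so the set of observed cycle types is {6, 4+1+1, 3+2+1}. Among the candidates above, the only group containing elements of all these cycle types is S_6 (6T16); every other candidate lacks at least one of them. Hence G = S_6 (6T16), of order 720.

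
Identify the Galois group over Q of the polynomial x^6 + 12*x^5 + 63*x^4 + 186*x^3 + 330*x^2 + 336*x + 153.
PGL(2,5), S_5 acting on 6 points

The polynomial f is an irreducible sextic over Q, so G = Gal(f/Q) is one of the 16 transitive subgroups 6T1, ..., 6T16 of S_6. The discriminant of f is -16003008, which is not a perfect square, so G is not contained in A_6. The transitive groups of degree 6 not contained in A_6 are: C_6 (6T1, order 6), S_3 (6T2, order 6), D_6 (6T3, order 12), C_3 x S_3 (6T5, order 18), A_4 x C_2 (6T6, order 24), S_4 (6T8, order 24), S_3 x S_3 (6T9, order 36), S_4 x C_2 (6T11, order 48), (S_3 x S_3) : C_2 (6T13, order 72), PGL(2,5) (6T14, order 120), S_6 (6T16, order 720). By Dedekind's theorem, for a prime p not dividing disc(f) the degrees of the irreducible factors of f mod p form the cycle type of an element of G. Factoring f modulo the 21 such primes p <= 89 (skipping 2, 3, 7, which divide the discriminant), each new pattern first appears at: mod 5: f = (x^6 + 2x^5 + 3x^4 + x^3 + x + 3), pattern 6; mod 11: f = (x + 4)(x^5 + 8x^4 + 9x^3 + 7x^2 + 5x + 8), pattern 5+1; mod 13: f = (x + 1)(x + 10)(x^4 + x^3 + 3x^2 + 1), pattern 4+1+1; mod 23: f = (x + 18)(x + 22)(x^2 + 19x + 5)(x^2 + 22x + 19), pattern 2+2+1+1; mod 43: f = (x^3 + 25x^2 + 35)(x^3 + 30x^2 + x + 40), pattern 3+3; mod 61: f = (x^2 + 18x + 30)(x^2 + 22x + 52)(x^2 + 33x + 34), pattern 2+2+2. No other pattern occurs in this range, so the set of observed cycle types is {6, 5+1, 4+1+1, 2+2+1+1, 3+3, 2+2+2}. The candidates containing elements of all these cycle types are PGL(2,5) (6T14) of order 120, S_6 (6T16) of order 720; the others are excluded. The observed types are precisely the cycle types that occur in PGL(2,5) (6T14) (apart from the identity). Each of the other remaining candidates has further cycle types, and by the Chebotarev density theorem the matching factorization patterns would occur for a proportion of primes equal to their share of the group: S_6 (6T16) additionally contains elements of type 4+2, 3+2+1, 3+1+1+1, 2+1+1+1+1 (265 of its 720 elements, about 37% of primes). None of the 21 primes tested shows any such pattern (for each of these groups the chance of that is below 10^-4), which rules them out. Hence G = PGL(2,5) (6T14), of order 120.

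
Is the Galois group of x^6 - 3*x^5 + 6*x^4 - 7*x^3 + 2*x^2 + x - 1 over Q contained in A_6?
No

The polynomial is irreducible of degree 6 over Q. Its discriminant is 810448, which is not a perfect square. A Galois group lies in the alternating group exactly when the discriminant is a square in Q, so the Galois group (S_4) is not contained in A_6.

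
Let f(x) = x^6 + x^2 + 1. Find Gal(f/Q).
S_4 x C_2 (also written S4xC2)

The polynomial f is an irreducible sextic over Q, so G = Gal(f/Q) is one of the 16 transitive subgroups 6T1, ..., 6T16 of S_6. The discriminant of f is -61504, which is not a perfect square, so G is not contained in A_6. The transitive groups of degree 6 not contained in A_6 are: C_6 (6T1, order 6), S_3 (6T2, order 6), D_6 (6T3, order 12), C_3 x S_3 (6T5, order 18), A_4 x C_2 (6T6, order 24), S_4 (6T8, order 24), S_3 x S_3 (6T9, order 36), S_4 x C_2 (6T11, order 48), (S_3 x S_3) : C_2 (6T13, order 72), PGL(2,5) (6T14, order 120), S_6 (6T16, order 720). By Dedekind's theorem, for a prime p not dividing disc(f) the degrees of the irreducible factors of f mod p form the cycle type of an element of G. Factoring f modulo the 17 such primes p <= 67 (skipping 2, 31, which divide the discriminant), each new pattern first appears at: mod 3: f = (x + 1)(x + 2)(x^4 + x^2 + 2), pattern 4+1+1; mod 5: f = (x^3 + 2x^2 + 2x + 2)(x^3 + 3x^2 + 2x + 3), pattern 3+3; mod 7: f = (x^6 + x^2 + 1), pattern 6; mod 11: f = (x^2 + 9)(x^2 + x + 7)(x^2 + 10x + 7), pattern 2+2+2; mod 13: f = (x^2 + 6)(x^4 + 7x^2 + 11), pattern 4+2; mod 37: f = (x + 5)(x + 32)(x^2 + 9x + 16)(x^2 + 28x + 16), pattern 2+2+1+1; mod 47: f = (x + 5)(x + 9)(x + 38)(x + 42)(x^2 + 12), pattern 2+1+1+1+1. No other pattern occurs in this range, so the set of observed cycle types is {4+1+1, 3+3, 6, 2+2+2, 4+2, 2+2+1+1, 2+1+1+1+1}. The candidates containing elements of all these cycle types are S_4 x C_2 (6T11) of order 48, S_6 (6T16) of order 720; the others are excluded. The observed types are precisely the cycle types that occur in S_4 x C_2 (6T11) (apart from the identity). Each of the other remaining candidates has further cycle types, and by the Chebotarev density theorem the matching factorization patterns would occur for a proportion of primes equal to their share of the group: S_6 (6T16) additionally contains elements of type 5+1, 3+2+1, 3+1+1+1 (304 of its 720 elements, about 42% of primes). None of the 17 primes tested shows any such pattern (for each of these groups the chance of that is below 10^-4), which rules them out. Hence G = S_4 x C_2 (6T11), of order 48.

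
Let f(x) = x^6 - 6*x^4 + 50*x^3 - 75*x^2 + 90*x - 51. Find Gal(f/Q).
A_4, A_4 acting on 6 points

The polynomial f is an irreducible sextic over Q, so G = Gal(f/Q) is one of the 16 transitive subgroups 6T1, ..., 6T16 of S_6. The discriminant of f is 1323222688272384 = 36376128^2, a perfect square, so G is contained in A_6. The transitive groups of degree 6 contained in A_6 are: A_4 (6T4, order 12), S_4 (6T7, order 24), (C_3 x C_3) : C_4 (6T10, order 36), PSL(2,5) (6T12, order 60), A_6 (6T15, order 360). By Dedekind's theorem, for a prime p not dividing disc(f) the degrees of the irreducible factors of f mod p form the cycle type of an element of G. Factoring f modulo the 33 such primes p <= 149 (skipping 2, 3, which divide the discriminant), each new pattern first appears at: mod 5: f = (x^3 + 2x^2 + 4x + 4)(x^3 + 3x^2 + 4x + 1), pattern 3+3; mod 17: f = (x)(x + 8)(x^2 + 3x + 9)(x^2 + 6x + 14), pattern 2+2+1+1; mod 71: f = (x + 8)(x + 15)(x + 23)(x + 24)(x + 35)(x + 37), pattern 1+1+1+1+1+1. No other pattern occurs in this range, so the set of observed cycle types is {3+3, 2+2+1+1, 1+1+1+1+1+1}. The candidates containing elements of all these cycle types are A_4 (6T4) of order 12, S_4 (6T7) of order 24, (C_3 x C_3) : C_4 (6T10) of order 36, PSL(2,5) (6T12) of order 60, A_6 (6T15) of order 360; the others are excluded. The observed types are precisely the cycle types that occur in A_4 (6T4). Each of the other remaining candidates has further cycle types, and by the Chebotarev density theorem the matching factorization patterns would occur for a proportion of primes equal to their share of the group: S_4 (6T7) additionally contains elements of type 4+2 (6 of its 24 elements, about 25% of primes); (C_3 x C_3) : C_4 (6T10) additionally contains elements of type 4+2, 3+1+1+1 (22 of its 36 elements, about 61% of primes); PSL(2,5) (6T12) additionally contains elements of type 5+1 (24 of its 60 elements, about 40% of primes); A_6 (6T15) additionally contains elements of type 5+1, 4+2, 3+1+1+1 (274 of its 360 elements, about 76% of primes). None of the 33 primes tested shows any such pattern (for each of these groups the chance of that is below 10^-4), which rules them out. Hence G = A_4 (6T4), of order 12.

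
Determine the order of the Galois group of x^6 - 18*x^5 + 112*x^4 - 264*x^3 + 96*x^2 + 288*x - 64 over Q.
The degree of the splitting field over Q equals the order of the Galois group, so first determine the group. The polynomial f is an irreducible sextic over Q, so G = Gal(f/Q) is one of the 16 transitive subgroups 6T1, ..., 6T16 of S_6. The discriminant of f is 870211913777152, which is not a perfect square, so G is not contained in A_6. The transitive groups of degree 6 not contained in A_6 are: C_6 (6T1, order 6), S_3 (6T2, order 6), D_6 (6T3, order 12), C_3 x S_3 (6T5, order 18), A_4 x C_2 (6T6, order 24), S_4 (6T8, order 24), S_3 x S_3 (6T9, order 36), S_4 x C_2 (6T11, order 48), (S_3 x S_3) : C_2 (6T13, order 72), PGL(2,5) (6T14, order 120), S_6 (6T16, order 720). By Dedekind's theorem, for a prime p not dividing disc(f) the degrees of the irreducible factors of f mod p form the cycle type of an element of G. Factoring f modulo the 23 such primes p <= 97 (skipping 2, 37, which divide the discriminant), each new pattern first appears at: mod 3: f = (x^3 + x^2 + x + 2)(x^3 + 2x^2 + x + 1), pattern 3+3; mod 5: f = (x^2 + x + 2)(x^2 + 2x + 4)(x^2 + 4x + 2), pattern 2+2+2; mod 67: f = (x + 2)(x + 3)(x + 27)(x + 34)(x + 58)(x + 59), pattern 1+1+1+1+1+1. No other pattern occurs in this range, so the set of observed cycle types is {3+3, 2+2+2, 1+1+1+1+1+1}. The candidates containing elements of all these cycle types are C_6 (6T1) of order 6, S_3 (6T2) of order 6, D_6 (6T3) of order 12, C_3 x S_3 (6T5) of order 18, A_4 x C_2 (6T6) of order 24, S_4 (6T8) of order 24, S_3 x S_3 (6T9) of order 36, S_4 x C_2 (6T11) of order 48, (S_3 x S_3) : C_2 (6T13) of order 72, PGL(2,5) (6T14) of order 120, S_6 (6T16) of order 720; the others are excluded. The observed types are precisely the cycle types that occur in S_3 (6T2). Each of the other remaining candidates has further cycle types, and by the Chebotarev density theorem the matching factorization patterns would occur for a proportion of primes equal to their share of the group: C_6 (6T1) additionally contains elements of type 6 (2 of its 6 elements, about 33% of primes); D_6 (6T3) additionally contains elements of type 6, 2+2+1+1 (5 of its 12 elements, about 42% of primes); C_3 x S_3 (6T5) additionally contains elements of type 6, 3+1+1+1 (10 of its 18 elements, about 56% of primes); A_4 x C_2 (6T6) additionally contains elements of type 6, 2+2+1+1, 2+1+1+1+1 (14 of its 24 elements, about 58% of primes); S_4 (6T8) additionally contains elements of type 4+1+1, 2+2+1+1 (9 of its 24 elements, about 38% of primes); S_3 x S_3 (6T9) additionally contains elements of type 6, 3+1+1+1, 2+2+1+1 (25 of its 36 elements, about 69% of primes); S_4 x C_2 (6T11) additionally contains elements of type 6, 4+2, 4+1+1, 2+2+1+1, 2+1+1+1+1 (32 of its 48 elements, about 67% of primes); (S_3 x S_3) : C_2 (6T13) additionally contains elements of type 6, 4+2, 3+2+1, 3+1+1+1, 2+2+1+1, 2+1+1+1+1 (61 of its 72 elements, about 85% of primes); PGL(2,5) (6T14) additionally contains elements of type 6, 5+1, 4+1+1, 2+2+1+1 (89 of its 120 elements, about 74% of primes); S_6 (6T16) additionally contains elements of type 6, 5+1, 4+2, 4+1+1, 3+2+1, 3+1+1+1, 2+2+1+1, 2+1+1+1+1 (664 of its 720 elements, about 92% of primes). None of the 23 primes tested shows any such pattern (for each of these groups the chance of that is below 10^-4), which rules them out. Hence G = S_3 (6T2), of order 6. The Galois group S_3 (6T2) has order 6, so the splitting field has degree 6 over Q.

6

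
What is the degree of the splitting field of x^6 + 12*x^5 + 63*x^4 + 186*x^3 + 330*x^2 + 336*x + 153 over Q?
The degree of the splitting field over Q equals the order of the Galois group, so first determine the group. The polynomial f is an irreducible sextic over Q, so G = Gal(f/Q) is one of the 16 transitive subgroups 6T1, ..., 6T16 of S_6. The discriminant of f is -16003008, which is not a perfect square, so G is not contained in A_6. The transitive groups of degree 6 not contained in A_6 are: C_6 (6T1, order 6), S_3 (6T2, order 6), D_6 (6T3, order 12), C_3 x S_3 (6T5, order 18), A_4 x C_2 (6T6, order 24), S_4 (6T8, order 24), S_3 x S_3 (6T9, order 36), S_4 x C_2 (6T11, order 48), (S_3 x S_3) : C_2 (6T13, order 72), PGL(2,5) (6T14, order 120), S_6 (6T16, order 720). By Dedekind's theorem, for a prime p not dividing disc(f) the degrees of the irreducible factors of f mod p form the cycle type of an element of G. Factoring f modulo the 21 such primes p <= 89 (skipping 2, 3, 7, which divide the discriminant), each new pattern first appears at: mod 5: f = (x^6 + 2x^5 + 3x^4 + x^3 + x + 3), pattern 6; mod 11: f = (x + 4)(x^5 + 8x^4 + 9x^3 + 7x^2 + 5x + 8), pattern 5+1; mod 13: f = (x + 1)(x + 10)(x^4 + x^3 + 3x^2 + 1), pattern 4+1+1; mod 23: f = (x + 18)(x + 22)(x^2 + 19x + 5)(x^2 + 22x + 19), pattern 2+2+1+1; mod 43: f = (x^3 + 25x^2 + 35)(x^3 + 30x^2 + x + 40), pattern 3+3; mod 61: f = (x^2 + 18x + 30)(x^2 + 22x + 52)(x^2 + 33x + 34), pattern 2+2+2. No other pattern occurs in this range, so the set of observed cycle types is {6, 5+1, 4+1+1, 2+2+1+1, 3+3, 2+2+2}. The candidates containing elements of all these cycle types are PGL(2,5) (6T14) of order 120, S_6 (6T16) of order 720; the others are excluded. The observed types are precisely the cycle types that occur in PGL(2,5) (6T14) (apart from the identity). Each of the other remaining candidates has further cycle types, and by the Chebotarev density theorem the matching factorization patterns would occur for a proportion of primes equal to their share of the group: S_6 (6T16) additionally contains elements of type 4+2, 3+2+1, 3+1+1+1, 2+1+1+1+1 (265 of its 720 elements, about 37% of primes). None of the 21 primes tested shows any such pattern (for each of these groups the chance of that is below 10^-4), which rules them out. Hence G = PGL(2,5) (6T14), of order 120. The Galois group PGL(2,5) (6T14) has order 120, so the splitting field has degree 120 over Q.

120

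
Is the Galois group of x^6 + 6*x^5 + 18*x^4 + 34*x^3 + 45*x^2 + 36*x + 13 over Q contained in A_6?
No

The polynomial is irreducible of degree 6 over Q. Its discriminant is -16003008, which is not a perfect square. A Galois group lies in the alternating group exactly when the discriminant is a square in Q, so the Galois group (PGL(2,5)) is not contained in A_6.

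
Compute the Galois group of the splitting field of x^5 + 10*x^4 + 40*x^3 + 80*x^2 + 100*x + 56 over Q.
A_5 (order 60)

The polynomial f is an irreducible quintic over Q, so G = Gal(f/Q) is a transitive subgroup of S_5: one of C_5 (5T1, order 5), D_5 (5T2, order 10), F_20 (5T3, order 20), A_5 (5T4, order 60) or S_5 (5T5, order 120). The discriminant of f is 1024000000 = 32000^2, a perfect square, so G is contained in A_5. The transitive groups of degree 5 contained in A_5 are: C_5 (5T1, order 5), D_5 (5T2, order 10), A_5 (5T4, order 60). By Dedekind's theorem, for a prime p not dividing disc(f) the degrees of the irreducible factors of f mod p form the cycle type of an element of G. Factoring f modulo the 2 such primes p <= 7 (skipping 2, 5, which divide the discriminant), each new pattern first appears at: mod 3: f = (x^5 + x^4 + x^3 + 2x^2 + x + 2), pattern 5; mod 7: f = (x)(x + 6)(x^3 + 4x^2 + 2x + 5), pattern 3+1+1. No other pattern occurs in this range, so the set of observed cycle types is {5, 3+1+1}. Among the candidates above, the only group containing elements of all these cycle types is A_5 (5T4) — each of C_5 (5T1), D_5 (5T2) lacks at least one of them. Hence G = A_5 (5T4), of order 60.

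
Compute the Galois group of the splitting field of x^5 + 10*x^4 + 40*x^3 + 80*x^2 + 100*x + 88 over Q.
The polynomial f is an irreducible quintic over Q, so G = Gal(f/Q) is a transitive subgroup of S_5: one of C_5 (5T1, order 5), D_5 (5T2, order 10), F_20 (5T3, order 20), A_5 (5T4, order 60) or S_5 (5T5, order 120). The discriminant of f is 1024000000 = 32000^2, a perfect square, so G is contained in A_5. The transitive groups of degree 5 contained in A_5 are: C_5 (5T1, order 5), D_5 (5T2, order 10), A_5 (5T4, order 60). By Dedekind's theorem, for a prime p not dividing disc(f) the degrees of the irreducible factors of f mod p form the cycle type of an element of G. Factoring f modulo the 2 such primes p <= 7 (skipping 2, 5, which divide the discriminant), each new pattern first appears at: mod 3: f = (x^5 + x^4 + x^3 + 2x^2 + x + 1), pattern 5; mod 7: f = (x + 4)(x + 5)(x^3 + x^2 + 4x + 3), pattern 3+1+1. No other pattern occurs in this range, so the set of observed cycle types is {5, 3+1+1}. Among the candidates above, the only group containing elements of all these cycle types is A_5 (5T4) — each of C_5 (5T1), D_5 (5T2) lacks at least one of them. Hence G = A_5 (5T4), of order 60.

A_5, the alternating group on 5 letters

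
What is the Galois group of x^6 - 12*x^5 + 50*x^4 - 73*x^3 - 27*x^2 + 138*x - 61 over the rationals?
The polynomial f is an irreducible sextic over Q, so G = Gal(f/Q) is one of the 16 transitive subgroups 6T1, ..., 6T16 of S_6. The discriminant of f is 30991489 = 5567^2, a perfect square, so G is contained in A_6. The transitive groups of degree 6 contained in A_6 are: A_4 (6T4, order 12), S_4 (6T7, order 24), (C_3 x C_3) : C_4 (6T10, order 36), PSL(2,5) (6T12, order 60), A_6 (6T15, order 360). By Dedekind's theorem, for a prime p not dividing disc(f) the degrees of the irreducible factors of f mod p form the cycle type of an element of G. Factoring f modulo the 21 such primes p <= 79 (skipping 19, which divides the discriminant), each new pattern first appears at: mod 2: f = (x + 1)(x^5 + x^4 + x^3 + x + 1), pattern 5+1; mod 7: f = (x^3 + 3x^2 + x + 1)(x^3 + 6x^2 + 3x + 2), pattern 3+3; mod 61: f = (x)(x + 22)(x^2 + 42x + 12)(x^2 + 46x + 13), pattern 2+2+1+1. No other pattern occurs in this range, so the set of observed cycle types is {5+1, 3+3, 2+2+1+1}. The candidates containing elements of all these cycle types are PSL(2,5) (6T12) of order 60, A_6 (6T15) of order 360; the others are excluded. The observed types are precisely the cycle types that occur in PSL(2,5) (6T12) (apart from the identity). Each of the other remaining candidates has further cycle types, and by the Chebotarev density theorem the matching factorization patterns would occur for a proportion of primes equal to their share of the group: A_6 (6T15) additionally contains elements of type 4+2, 3+1+1+1 (130 of its 360 elements, about 36% of primes). None of the 21 primes tested shows any such pattern (for each of these groups the chance of that is below 10^-4), which rules them out. Hence G = PSL(2,5) (6T12), of order 60.

PSL(2,5)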